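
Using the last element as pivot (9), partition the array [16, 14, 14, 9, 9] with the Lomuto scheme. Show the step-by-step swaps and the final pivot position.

Lomuto partition with pivot = 9:

Initial array: [16, 14, 14, 9, 9]

arr[0]=16 > 9: no swap
arr[1]=14 > 9: no swap
arr[2]=14 > 9: no swap
arr[3]=9 <= 9: swap with position 0, array becomes [9, 14, 14, 16, 9]

Place pivot at position 1: [9, 9, 14, 16, 14]
Pivot position: 1

After partitioning with pivot 9, the array becomes [9, 9, 14, 16, 14]. The pivot is placed at index 1. All elements to the left of the pivot are <= 9, and all elements to the right are > 9.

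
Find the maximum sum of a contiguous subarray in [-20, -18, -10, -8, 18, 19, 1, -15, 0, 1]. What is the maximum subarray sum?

Using Kadane's algorithm on [-20, -18, -10, -8, 18, 19, 1, -15, 0, 1]:

Scanning through the array:
Position 1 (value -18): max_ending_here = -18, max_so_far = -18
Position 2 (value -10): max_ending_here = -10, max_so_far = -10
Position 3 (value -8): max_ending_here = -8, max_so_far = -8
Position 4 (value 18): max_ending_here = 18, max_so_far = 18
Position 5 (value 19): max_ending_here = 37, max_so_far = 37
Position 6 (value 1): max_ending_here = 38, max_so_far = 38
Position 7 (value -15): max_ending_here = 23, max_so_far = 38
Position 8 (value 0): max_ending_here = 23, max_so_far = 38
Position 9 (value 1): max_ending_here = 24, max_so_far = 38

Maximum subarray: [18, 19, 1]
Maximum sum: 38

The maximum subarray is [18, 19, 1] with sum 38. This subarray runs from index 4 to index 6.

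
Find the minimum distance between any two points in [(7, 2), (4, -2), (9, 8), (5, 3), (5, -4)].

Computing all pairwise distances among 5 points:

d((7, 2), (4, -2)) = 5.0
d((7, 2), (9, 8)) = 6.3246
d((7, 2), (5, 3)) = 2.2361 <-- minimum
d((7, 2), (5, -4)) = 6.3246
d((4, -2), (9, 8)) = 11.1803
d((4, -2), (5, 3)) = 5.099
d((4, -2), (5, -4)) = 2.2361 <-- minimum
d((9, 8), (5, 3)) = 6.4031
d((9, 8), (5, -4)) = 12.6491
d((5, 3), (5, -4)) = 7.0

Minimum distance: 2.2361 (tie among 2 pairs: (7, 2) and (5, 3); (4, -2) and (5, -4))

The minimum Euclidean distance is 2.2361. There is a tie: 2 pairs achieve this minimum — (7, 2) and (5, 3); (4, -2) and (5, -4). Any of these is a valid closest pair. For 5 points, brute-force pairwise comparison is shown above. For large n, the divide-and-conquer algorithm (sort by x, recurse on halves, check the dividing strip) achieves O(n log n).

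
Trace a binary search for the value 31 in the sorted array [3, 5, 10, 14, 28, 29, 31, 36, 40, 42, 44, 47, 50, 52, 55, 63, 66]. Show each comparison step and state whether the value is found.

Binary search for 31 in [3, 5, 10, 14, 28, 29, 31, 36, 40, 42, 44, 47, 50, 52, 55, 63, 66]:

lo=0, hi=16, mid=8, arr[mid]=40 -> 40 > 31, search left half
lo=0, hi=7, mid=3, arr[mid]=14 -> 14 < 31, search right half
lo=4, hi=7, mid=5, arr[mid]=29 -> 29 < 31, search right half
lo=6, hi=7, mid=6, arr[mid]=31 -> Found target at index 6!

Binary search finds 31 at index 6 after 4 comparisons. The search repeatedly halves the search space by comparing with the middle element.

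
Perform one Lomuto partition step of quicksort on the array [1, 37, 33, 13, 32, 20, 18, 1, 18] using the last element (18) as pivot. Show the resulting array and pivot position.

Lomuto partition with pivot = 18:

Initial array: [1, 37, 33, 13, 32, 20, 18, 1, 18]

arr[0]=1 <= 18: swap with position 0, array becomes [1, 37, 33, 13, 32, 20, 18, 1, 18]
arr[1]=37 > 18: no swap
arr[2]=33 > 18: no swap
arr[3]=13 <= 18: swap with position 1, array becomes [1, 13, 33, 37, 32, 20, 18, 1, 18]
arr[4]=32 > 18: no swap
arr[5]=20 > 18: no swap
arr[6]=18 <= 18: swap with position 2, array becomes [1, 13, 18, 37, 32, 20, 33, 1, 18]
arr[7]=1 <= 18: swap with position 3, array becomes [1, 13, 18, 1, 32, 20, 33, 37, 18]

Place pivot at position 4: [1, 13, 18, 1, 18, 20, 33, 37, 32]
Pivot position: 4

After partitioning with pivot 18, the array becomes [1, 13, 18, 1, 18, 20, 33, 37, 32]. The pivot is placed at index 4. All elements to the left of the pivot are <= 18, and all elements to the right are > 18.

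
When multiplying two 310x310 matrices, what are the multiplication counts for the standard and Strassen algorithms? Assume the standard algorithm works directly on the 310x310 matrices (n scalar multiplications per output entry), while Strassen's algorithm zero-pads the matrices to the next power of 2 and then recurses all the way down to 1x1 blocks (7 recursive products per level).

Matrix multiplication for 310x310 matrices:

Strassen's algorithm requires power-of-2 dimensions. Pad 310x310 to 512x512 (next power of 2).

Standard algorithm: 310^3 = 29791000 multiplications
Strassen's algorithm: 7^(log2(512)) = 7^9 = 40353607 multiplications
Difference: 29791000 - 40353607 = -10562607 (Strassen uses MORE here due to padding overhead — for small or just-over-power-of-2 n, padding can outweigh the per-level savings)

Standard: 29791000 multiplications (310^3). Strassen: 40353607 multiplications (7^9, after padding to 512x512). Strassen reduces 8 recursive multiplications to 7 at each level.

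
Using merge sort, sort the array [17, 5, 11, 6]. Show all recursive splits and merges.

Merge sort trace:

Split: [17, 5, 11, 6] -> [17, 5] and [11, 6]
  Split: [17, 5] -> [17] and [5]
  Merge: [17] + [5] -> [5, 17]
  Split: [11, 6] -> [11] and [6]
  Merge: [11] + [6] -> [6, 11]
Merge: [5, 17] + [6, 11] -> [5, 6, 11, 17]

Final sorted array: [5, 6, 11, 17]

The merge sort proceeds by recursively splitting the array and merging sorted halves.
After all merges, the sorted array is [5, 6, 11, 17].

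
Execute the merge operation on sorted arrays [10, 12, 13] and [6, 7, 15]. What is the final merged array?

Merging process:

Compare 10 vs 6: take 6 from right. Merged: [6]
Compare 10 vs 7: take 7 from right. Merged: [6, 7]
Compare 10 vs 15: take 10 from left. Merged: [6, 7, 10]
Compare 12 vs 15: take 12 from left. Merged: [6, 7, 10, 12]
Compare 13 vs 15: take 13 from left. Merged: [6, 7, 10, 12, 13]
Append remaining from right: [15]. Merged: [6, 7, 10, 12, 13, 15]

Final merged array: [6, 7, 10, 12, 13, 15]
Total comparisons: 5

The merged array is [6, 7, 10, 12, 13, 15], requiring 5 comparisons. The merge step runs in O(n) time where n is the total number of elements.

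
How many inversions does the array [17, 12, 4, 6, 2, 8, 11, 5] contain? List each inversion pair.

Finding inversions in [17, 12, 4, 6, 2, 8, 11, 5]:

(0, 1): arr[0]=17 > arr[1]=12
(0, 2): arr[0]=17 > arr[2]=4
(0, 3): arr[0]=17 > arr[3]=6
(0, 4): arr[0]=17 > arr[4]=2
(0, 5): arr[0]=17 > arr[5]=8
(0, 6): arr[0]=17 > arr[6]=11
(0, 7): arr[0]=17 > arr[7]=5
(1, 2): arr[1]=12 > arr[2]=4
(1, 3): arr[1]=12 > arr[3]=6
(1, 4): arr[1]=12 > arr[4]=2
(1, 5): arr[1]=12 > arr[5]=8
(1, 6): arr[1]=12 > arr[6]=11
(1, 7): arr[1]=12 > arr[7]=5
(2, 4): arr[2]=4 > arr[4]=2
(3, 4): arr[3]=6 > arr[4]=2
(3, 7): arr[3]=6 > arr[7]=5
(5, 7): arr[5]=8 > arr[7]=5
(6, 7): arr[6]=11 > arr[7]=5

Total inversions: 18

The array has 18 inversion(s): (0,1), (0,2), (0,3), (0,4), (0,5), (0,6), (0,7), (1,2), (1,3), (1,4), (1,5), (1,6), (1,7), (2,4), (3,4), (3,7), (5,7), (6,7). Each pair (i,j) satisfies i < j and arr[i] > arr[j].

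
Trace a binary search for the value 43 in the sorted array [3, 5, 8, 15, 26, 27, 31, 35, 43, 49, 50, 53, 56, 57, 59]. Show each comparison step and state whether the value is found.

Binary search for 43 in [3, 5, 8, 15, 26, 27, 31, 35, 43, 49, 50, 53, 56, 57, 59]:

lo=0, hi=14, mid=7, arr[mid]=35 -> 35 < 43, search right half
lo=8, hi=14, mid=11, arr[mid]=53 -> 53 > 43, search left half
lo=8, hi=10, mid=9, arr[mid]=49 -> 49 > 43, search left half
lo=8, hi=8, mid=8, arr[mid]=43 -> Found target at index 8!

Binary search finds 43 at index 8 after 4 comparisons. The search repeatedly halves the search space by comparing with the middle element.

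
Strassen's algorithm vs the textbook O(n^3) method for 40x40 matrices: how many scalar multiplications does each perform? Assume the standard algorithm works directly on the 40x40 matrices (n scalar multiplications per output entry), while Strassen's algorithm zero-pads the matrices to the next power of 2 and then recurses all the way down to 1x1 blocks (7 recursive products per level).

Matrix multiplication for 40x40 matrices:

Strassen's algorithm requires power-of-2 dimensions. Pad 40x40 to 64x64 (next power of 2).

Standard algorithm: 40^3 = 64000 multiplications
Strassen's algorithm: 7^(log2(64)) = 7^6 = 117649 multiplications
Difference: 64000 - 117649 = -53649 (Strassen uses MORE here due to padding overhead — for small or just-over-power-of-2 n, padding can outweigh the per-level savings)

Standard: 64000 multiplications (40^3). Strassen: 117649 multiplications (7^6, after padding to 64x64). Strassen reduces 8 recursive multiplications to 7 at each level.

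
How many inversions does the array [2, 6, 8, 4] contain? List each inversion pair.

Finding inversions in [2, 6, 8, 4]:

(1, 3): arr[1]=6 > arr[3]=4
(2, 3): arr[2]=8 > arr[3]=4

Total inversions: 2

The array has 2 inversion(s): (1,3), (2,3). Each pair (i,j) satisfies i < j and arr[i] > arr[j].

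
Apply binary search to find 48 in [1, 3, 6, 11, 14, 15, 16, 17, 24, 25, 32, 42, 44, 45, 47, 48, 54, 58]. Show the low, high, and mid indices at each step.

Binary search for 48 in [1, 3, 6, 11, 14, 15, 16, 17, 24, 25, 32, 42, 44, 45, 47, 48, 54, 58]:

lo=0, hi=17, mid=8, arr[mid]=24 -> 24 < 48, search right half
lo=9, hi=17, mid=13, arr[mid]=45 -> 45 < 48, search right half
lo=14, hi=17, mid=15, arr[mid]=48 -> Found target at index 15!

Binary search finds 48 at index 15 after 3 comparisons. The search repeatedly halves the search space by comparing with the middle element.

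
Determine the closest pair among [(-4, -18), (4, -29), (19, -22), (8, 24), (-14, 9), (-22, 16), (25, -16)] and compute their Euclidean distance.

Computing all pairwise distances among 7 points:

d((-4, -18), (4, -29)) = 13.6015
d((-4, -18), (19, -22)) = 23.3452
d((-4, -18), (8, 24)) = 43.6807
d((-4, -18), (-14, 9)) = 28.7924
d((-4, -18), (-22, 16)) = 38.4708
d((-4, -18), (25, -16)) = 29.0689
d((4, -29), (19, -22)) = 16.5529
d((4, -29), (8, 24)) = 53.1507
d((4, -29), (-14, 9)) = 42.0476
d((4, -29), (-22, 16)) = 51.9711
d((4, -29), (25, -16)) = 24.6982
d((19, -22), (8, 24)) = 47.2969
d((19, -22), (-14, 9)) = 45.2769
d((19, -22), (-22, 16)) = 55.9017
d((19, -22), (25, -16)) = 8.4853 <-- minimum
d((8, 24), (-14, 9)) = 26.6271
d((8, 24), (-22, 16)) = 31.0483
d((8, 24), (25, -16)) = 43.4626
d((-14, 9), (-22, 16)) = 10.6301
d((-14, 9), (25, -16)) = 46.3249
d((-22, 16), (25, -16)) = 56.8595

Closest pair: (19, -22) and (25, -16) with distance 8.4853

The closest pair is (19, -22) and (25, -16) with Euclidean distance 8.4853. For 7 points, brute-force pairwise comparison is shown above. For large n, the divide-and-conquer algorithm (sort by x, recurse on halves, check the dividing strip) achieves O(n log n).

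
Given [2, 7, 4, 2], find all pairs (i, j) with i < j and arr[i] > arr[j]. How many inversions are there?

Finding inversions in [2, 7, 4, 2]:

(1, 2): arr[1]=7 > arr[2]=4
(1, 3): arr[1]=7 > arr[3]=2
(2, 3): arr[2]=4 > arr[3]=2

Total inversions: 3

The array has 3 inversion(s): (1,2), (1,3), (2,3). Each pair (i,j) satisfies i < j and arr[i] > arr[j].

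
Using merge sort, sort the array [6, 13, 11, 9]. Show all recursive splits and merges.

Merge sort trace:

Split: [6, 13, 11, 9] -> [6, 13] and [11, 9]
  Split: [6, 13] -> [6] and [13]
  Merge: [6] + [13] -> [6, 13]
  Split: [11, 9] -> [11] and [9]
  Merge: [11] + [9] -> [9, 11]
Merge: [6, 13] + [9, 11] -> [6, 9, 11, 13]

Final sorted array: [6, 9, 11, 13]

The merge sort proceeds by recursively splitting the array and merging sorted halves.
After all merges, the sorted array is [6, 9, 11, 13].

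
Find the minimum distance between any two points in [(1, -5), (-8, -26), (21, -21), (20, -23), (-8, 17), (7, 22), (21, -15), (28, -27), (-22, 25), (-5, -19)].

Computing all pairwise distances among 10 points:

d((1, -5), (-8, -26)) = 22.8473
d((1, -5), (21, -21)) = 25.6125
d((1, -5), (20, -23)) = 26.1725
d((1, -5), (-8, 17)) = 23.7697
d((1, -5), (7, 22)) = 27.6586
d((1, -5), (21, -15)) = 22.3607
d((1, -5), (28, -27)) = 34.8281
d((1, -5), (-22, 25)) = 37.8021
d((1, -5), (-5, -19)) = 15.2315
d((-8, -26), (21, -21)) = 29.4279
d((-8, -26), (20, -23)) = 28.1603
d((-8, -26), (-8, 17)) = 43.0
d((-8, -26), (7, 22)) = 50.2892
d((-8, -26), (21, -15)) = 31.0161
d((-8, -26), (28, -27)) = 36.0139
d((-8, -26), (-22, 25)) = 52.8867
d((-8, -26), (-5, -19)) = 7.6158
d((21, -21), (20, -23)) = 2.2361 <-- minimum
d((21, -21), (-8, 17)) = 47.8017
d((21, -21), (7, 22)) = 45.2217
d((21, -21), (21, -15)) = 6.0
d((21, -21), (28, -27)) = 9.2195
d((21, -21), (-22, 25)) = 62.9682
d((21, -21), (-5, -19)) = 26.0768
d((20, -23), (-8, 17)) = 48.8262
d((20, -23), (7, 22)) = 46.8402
d((20, -23), (21, -15)) = 8.0623
d((20, -23), (28, -27)) = 8.9443
d((20, -23), (-22, 25)) = 63.7809
d((20, -23), (-5, -19)) = 25.318
d((-8, 17), (7, 22)) = 15.8114
d((-8, 17), (21, -15)) = 43.1856
d((-8, 17), (28, -27)) = 56.8507
d((-8, 17), (-22, 25)) = 16.1245
d((-8, 17), (-5, -19)) = 36.1248
d((7, 22), (21, -15)) = 39.5601
d((7, 22), (28, -27)) = 53.3104
d((7, 22), (-22, 25)) = 29.1548
d((7, 22), (-5, -19)) = 42.72
d((21, -15), (28, -27)) = 13.8924
d((21, -15), (-22, 25)) = 58.7282
d((21, -15), (-5, -19)) = 26.3059
d((28, -27), (-22, 25)) = 72.1388
d((28, -27), (-5, -19)) = 33.9559
d((-22, 25), (-5, -19)) = 47.1699

Closest pair: (21, -21) and (20, -23) with distance 2.2361

The closest pair is (21, -21) and (20, -23) with Euclidean distance 2.2361. For 10 points, brute-force pairwise comparison is shown above. For large n, the divide-and-conquer algorithm (sort by x, recurse on halves, check the dividing strip) achieves O(n log n).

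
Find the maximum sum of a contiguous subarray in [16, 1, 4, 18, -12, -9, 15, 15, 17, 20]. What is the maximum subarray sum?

Using Kadane's algorithm on [16, 1, 4, 18, -12, -9, 15, 15, 17, 20]:

Scanning through the array:
Position 1 (value 1): max_ending_here = 17, max_so_far = 17
Position 2 (value 4): max_ending_here = 21, max_so_far = 21
Position 3 (value 18): max_ending_here = 39, max_so_far = 39
Position 4 (value -12): max_ending_here = 27, max_so_far = 39
Position 5 (value -9): max_ending_here = 18, max_so_far = 39
Position 6 (value 15): max_ending_here = 33, max_so_far = 39
Position 7 (value 15): max_ending_here = 48, max_so_far = 48
Position 8 (value 17): max_ending_here = 65, max_so_far = 65
Position 9 (value 20): max_ending_here = 85, max_so_far = 85

Maximum subarray: [16, 1, 4, 18, -12, -9, 15, 15, 17, 20]
Maximum sum: 85

The maximum subarray is [16, 1, 4, 18, -12, -9, 15, 15, 17, 20] with sum 85. This subarray runs from index 0 to index 9.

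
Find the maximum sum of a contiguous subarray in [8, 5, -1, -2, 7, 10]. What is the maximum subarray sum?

Using Kadane's algorithm on [8, 5, -1, -2, 7, 10]:

Scanning through the array:
Position 1 (value 5): max_ending_here = 13, max_so_far = 13
Position 2 (value -1): max_ending_here = 12, max_so_far = 13
Position 3 (value -2): max_ending_here = 10, max_so_far = 13
Position 4 (value 7): max_ending_here = 17, max_so_far = 17
Position 5 (value 10): max_ending_here = 27, max_so_far = 27

Maximum subarray: [8, 5, -1, -2, 7, 10]
Maximum sum: 27

The maximum subarray is [8, 5, -1, -2, 7, 10] with sum 27. This subarray runs from index 0 to index 5.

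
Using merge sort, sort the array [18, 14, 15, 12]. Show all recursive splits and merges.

Merge sort trace:

Split: [18, 14, 15, 12] -> [18, 14] and [15, 12]
  Split: [18, 14] -> [18] and [14]
  Merge: [18] + [14] -> [14, 18]
  Split: [15, 12] -> [15] and [12]
  Merge: [15] + [12] -> [12, 15]
Merge: [14, 18] + [12, 15] -> [12, 14, 15, 18]

Final sorted array: [12, 14, 15, 18]

The merge sort proceeds by recursively splitting the array and merging sorted halves.
After all merges, the sorted array is [12, 14, 15, 18].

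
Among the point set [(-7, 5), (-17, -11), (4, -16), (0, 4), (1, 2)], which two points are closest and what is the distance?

Computing all pairwise distances among 5 points:

d((-7, 5), (-17, -11)) = 18.868
d((-7, 5), (4, -16)) = 23.7065
d((-7, 5), (0, 4)) = 7.0711
d((-7, 5), (1, 2)) = 8.544
d((-17, -11), (4, -16)) = 21.587
d((-17, -11), (0, 4)) = 22.6716
d((-17, -11), (1, 2)) = 22.2036
d((4, -16), (0, 4)) = 20.3961
d((4, -16), (1, 2)) = 18.2483
d((0, 4), (1, 2)) = 2.2361 <-- minimum

Closest pair: (0, 4) and (1, 2) with distance 2.2361

The closest pair is (0, 4) and (1, 2) with Euclidean distance 2.2361. For 5 points, brute-force pairwise comparison is shown above. For large n, the divide-and-conquer algorithm (sort by x, recurse on halves, check the dividing strip) achieves O(n log n).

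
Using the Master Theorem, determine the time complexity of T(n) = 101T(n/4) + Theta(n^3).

Master Theorem for T(n) = 101T(n/4) + O(n^3):

a = 101, b = 4, c = 3
log_b(a) = log_4(101) = 3.3291

Case 1: c = 3 < log_4(101) = 3.3291
T(n) = O(n^(log_4 101))

For T(n) = 101T(n/4) + O(n^3): log_4(101) = 3.3291. This is Case 1 of the Master Theorem (c < log_b(a), work dominated by leaves), giving O(n^(log_4 101)).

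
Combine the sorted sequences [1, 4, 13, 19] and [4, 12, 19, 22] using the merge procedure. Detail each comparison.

Merging process:

Compare 1 vs 4: take 1 from left. Merged: [1]
Compare 4 vs 4: take 4 from left. Merged: [1, 4]
Compare 13 vs 4: take 4 from right. Merged: [1, 4, 4]
Compare 13 vs 12: take 12 from right. Merged: [1, 4, 4, 12]
Compare 13 vs 19: take 13 from left. Merged: [1, 4, 4, 12, 13]
Compare 19 vs 19: take 19 from left. Merged: [1, 4, 4, 12, 13, 19]
Append remaining from right: [19, 22]. Merged: [1, 4, 4, 12, 13, 19, 19, 22]

Final merged array: [1, 4, 4, 12, 13, 19, 19, 22]
Total comparisons: 6

The merged array is [1, 4, 4, 12, 13, 19, 19, 22], requiring 6 comparisons. The merge step runs in O(n) time where n is the total number of elements.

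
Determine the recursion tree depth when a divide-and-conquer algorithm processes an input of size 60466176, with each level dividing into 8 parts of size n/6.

For divide and conquer with division factor 6:

Problem sizes at each level:
Level 0: 60466176
Level 1: 10077696
Level 2: 1679616
Level 3: 279936
Level 4: 46656
Level 5: 7776
Level 6: 1296
Level 7: 216
Level 8: 36
Level 9: 6
Level 10: 1

The root is level 0 and the size-1 base case is level 10 (the tree spans levels 0 through 10, i.e. 11 levels counting the root), so the depth is the number of divisions: log_6(60466176) = 10

The recursion tree depth is log_6(60466176) = 10. At each level, the problem size is divided by 6, so it takes 10 divisions to reduce to a base case of size 1. The algorithm makes 8 recursive calls at each level.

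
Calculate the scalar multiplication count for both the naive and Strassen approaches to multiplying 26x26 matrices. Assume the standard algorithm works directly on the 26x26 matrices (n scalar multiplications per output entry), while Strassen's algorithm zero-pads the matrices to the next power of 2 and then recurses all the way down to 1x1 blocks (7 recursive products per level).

Matrix multiplication for 26x26 matrices:

Strassen's algorithm requires power-of-2 dimensions. Pad 26x26 to 32x32 (next power of 2).

Standard algorithm: 26^3 = 17576 multiplications
Strassen's algorithm: 7^(log2(32)) = 7^5 = 16807 multiplications
Savings: 17576 - 16807 = 769 multiplications

Standard: 17576 multiplications (26^3). Strassen: 16807 multiplications (7^5, after padding to 32x32). Strassen reduces 8 recursive multiplications to 7 at each level.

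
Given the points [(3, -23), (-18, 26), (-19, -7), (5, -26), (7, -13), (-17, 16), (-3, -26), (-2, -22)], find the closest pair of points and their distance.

Computing all pairwise distances among 8 points:

d((3, -23), (-18, 26)) = 53.3104
d((3, -23), (-19, -7)) = 27.2029
d((3, -23), (5, -26)) = 3.6056 <-- minimum
d((3, -23), (7, -13)) = 10.7703
d((3, -23), (-17, 16)) = 43.8292
d((3, -23), (-3, -26)) = 6.7082
d((3, -23), (-2, -22)) = 5.099
d((-18, 26), (-19, -7)) = 33.0151
d((-18, 26), (5, -26)) = 56.8595
d((-18, 26), (7, -13)) = 46.3249
d((-18, 26), (-17, 16)) = 10.0499
d((-18, 26), (-3, -26)) = 54.1202
d((-18, 26), (-2, -22)) = 50.5964
d((-19, -7), (5, -26)) = 30.6105
d((-19, -7), (7, -13)) = 26.6833
d((-19, -7), (-17, 16)) = 23.0868
d((-19, -7), (-3, -26)) = 24.8395
d((-19, -7), (-2, -22)) = 22.6716
d((5, -26), (7, -13)) = 13.1529
d((5, -26), (-17, 16)) = 47.4131
d((5, -26), (-3, -26)) = 8.0
d((5, -26), (-2, -22)) = 8.0623
d((7, -13), (-17, 16)) = 37.6431
d((7, -13), (-3, -26)) = 16.4012
d((7, -13), (-2, -22)) = 12.7279
d((-17, 16), (-3, -26)) = 44.2719
d((-17, 16), (-2, -22)) = 40.8534
d((-3, -26), (-2, -22)) = 4.1231

Closest pair: (3, -23) and (5, -26) with distance 3.6056

The closest pair is (3, -23) and (5, -26) with Euclidean distance 3.6056. For 8 points, brute-force pairwise comparison is shown above. For large n, the divide-and-conquer algorithm (sort by x, recurse on halves, check the dividing strip) achieves O(n log n).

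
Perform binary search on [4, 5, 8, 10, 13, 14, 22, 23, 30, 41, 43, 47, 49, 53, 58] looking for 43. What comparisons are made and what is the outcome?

Binary search for 43 in [4, 5, 8, 10, 13, 14, 22, 23, 30, 41, 43, 47, 49, 53, 58]:

lo=0, hi=14, mid=7, arr[mid]=23 -> 23 < 43, search right half
lo=8, hi=14, mid=11, arr[mid]=47 -> 47 > 43, search left half
lo=8, hi=10, mid=9, arr[mid]=41 -> 41 < 43, search right half
lo=10, hi=10, mid=10, arr[mid]=43 -> Found target at index 10!

Binary search finds 43 at index 10 after 4 comparisons. The search repeatedly halves the search space by comparing with the middle element.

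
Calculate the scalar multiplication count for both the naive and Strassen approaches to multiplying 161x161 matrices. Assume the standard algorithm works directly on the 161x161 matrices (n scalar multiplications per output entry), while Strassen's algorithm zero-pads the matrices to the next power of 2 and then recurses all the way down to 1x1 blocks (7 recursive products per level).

Matrix multiplication for 161x161 matrices:

Strassen's algorithm requires power-of-2 dimensions. Pad 161x161 to 256x256 (next power of 2).

Standard algorithm: 161^3 = 4173281 multiplications
Strassen's algorithm: 7^(log2(256)) = 7^8 = 5764801 multiplications
Difference: 4173281 - 5764801 = -1591520 (Strassen uses MORE here due to padding overhead — for small or just-over-power-of-2 n, padding can outweigh the per-level savings)

Standard: 4173281 multiplications (161^3). Strassen: 5764801 multiplications (7^8, after padding to 256x256). Strassen reduces 8 recursive multiplications to 7 at each level.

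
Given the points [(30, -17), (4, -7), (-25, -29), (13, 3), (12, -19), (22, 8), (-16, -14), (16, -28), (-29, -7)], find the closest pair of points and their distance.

Computing all pairwise distances among 9 points:

d((30, -17), (4, -7)) = 27.8568
d((30, -17), (-25, -29)) = 56.2939
d((30, -17), (13, 3)) = 26.2488
d((30, -17), (12, -19)) = 18.1108
d((30, -17), (22, 8)) = 26.2488
d((30, -17), (-16, -14)) = 46.0977
d((30, -17), (16, -28)) = 17.8045
d((30, -17), (-29, -7)) = 59.8415
d((4, -7), (-25, -29)) = 36.4005
d((4, -7), (13, 3)) = 13.4536
d((4, -7), (12, -19)) = 14.4222
d((4, -7), (22, 8)) = 23.4307
d((4, -7), (-16, -14)) = 21.1896
d((4, -7), (16, -28)) = 24.1868
d((4, -7), (-29, -7)) = 33.0
d((-25, -29), (13, 3)) = 49.679
d((-25, -29), (12, -19)) = 38.3275
d((-25, -29), (22, 8)) = 59.8164
d((-25, -29), (-16, -14)) = 17.4929
d((-25, -29), (16, -28)) = 41.0122
d((-25, -29), (-29, -7)) = 22.3607
d((13, 3), (12, -19)) = 22.0227
d((13, 3), (22, 8)) = 10.2956
d((13, 3), (-16, -14)) = 33.6155
d((13, 3), (16, -28)) = 31.1448
d((13, 3), (-29, -7)) = 43.1741
d((12, -19), (22, 8)) = 28.7924
d((12, -19), (-16, -14)) = 28.4429
d((12, -19), (16, -28)) = 9.8489 <-- minimum
d((12, -19), (-29, -7)) = 42.72
d((22, 8), (-16, -14)) = 43.909
d((22, 8), (16, -28)) = 36.4966
d((22, 8), (-29, -7)) = 53.1601
d((-16, -14), (16, -28)) = 34.9285
d((-16, -14), (-29, -7)) = 14.7648
d((16, -28), (-29, -7)) = 49.6588

Closest pair: (12, -19) and (16, -28) with distance 9.8489

The closest pair is (12, -19) and (16, -28) with Euclidean distance 9.8489. For 9 points, brute-force pairwise comparison is shown above. For large n, the divide-and-conquer algorithm (sort by x, recurse on halves, check the dividing strip) achieves O(n log n).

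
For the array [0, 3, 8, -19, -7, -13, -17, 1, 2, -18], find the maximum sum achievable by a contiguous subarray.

Using Kadane's algorithm on [0, 3, 8, -19, -7, -13, -17, 1, 2, -18]:

Scanning through the array:
Position 1 (value 3): max_ending_here = 3, max_so_far = 3
Position 2 (value 8): max_ending_here = 11, max_so_far = 11
Position 3 (value -19): max_ending_here = -8, max_so_far = 11
Position 4 (value -7): max_ending_here = -7, max_so_far = 11
Position 5 (value -13): max_ending_here = -13, max_so_far = 11
Position 6 (value -17): max_ending_here = -17, max_so_far = 11
Position 7 (value 1): max_ending_here = 1, max_so_far = 11
Position 8 (value 2): max_ending_here = 3, max_so_far = 11
Position 9 (value -18): max_ending_here = -15, max_so_far = 11

Maximum subarray: [0, 3, 8]
Maximum sum: 11

The maximum subarray is [0, 3, 8] with sum 11. This subarray runs from index 0 to index 2.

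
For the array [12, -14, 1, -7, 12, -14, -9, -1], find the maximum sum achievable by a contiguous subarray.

Using Kadane's algorithm on [12, -14, 1, -7, 12, -14, -9, -1]:

Scanning through the array:
Position 1 (value -14): max_ending_here = -2, max_so_far = 12
Position 2 (value 1): max_ending_here = 1, max_so_far = 12
Position 3 (value -7): max_ending_here = -6, max_so_far = 12
Position 4 (value 12): max_ending_here = 12, max_so_far = 12
Position 5 (value -14): max_ending_here = -2, max_so_far = 12
Position 6 (value -9): max_ending_here = -9, max_so_far = 12
Position 7 (value -1): max_ending_here = -1, max_so_far = 12

Maximum subarray: [12]
Maximum sum: 12

The maximum subarray is [12] with sum 12. This subarray runs from index 0 to index 0.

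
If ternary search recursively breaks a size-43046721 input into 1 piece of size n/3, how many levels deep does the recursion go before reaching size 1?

For divide and conquer with division factor 3:

Problem sizes at each level:
Level 0: 43046721
Level 1: 14348907
Level 2: 4782969
Level 3: 1594323
Level 4: 531441
Level 5: 177147
Level 6: 59049
Level 7: 19683
Level 8: 6561
Level 9: 2187
Level 10: 729
Level 11: 243
Level 12: 81
Level 13: 27
Level 14: 9
Level 15: 3
Level 16: 1

The root is level 0 and the size-1 base case is level 16 (the tree spans levels 0 through 16, i.e. 17 levels counting the root), so the depth is the number of divisions: log_3(43046721) = 16

The recursion tree depth is log_3(43046721) = 16. At each level, the problem size is divided by 3, so it takes 16 divisions to reduce to a base case of size 1. The algorithm makes 1 recursive call at each level.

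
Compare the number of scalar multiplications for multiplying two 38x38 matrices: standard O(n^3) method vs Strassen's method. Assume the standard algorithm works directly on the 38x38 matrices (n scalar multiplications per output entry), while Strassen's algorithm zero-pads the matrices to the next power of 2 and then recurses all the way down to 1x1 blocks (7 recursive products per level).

Matrix multiplication for 38x38 matrices:

Strassen's algorithm requires power-of-2 dimensions. Pad 38x38 to 64x64 (next power of 2).

Standard algorithm: 38^3 = 54872 multiplications
Strassen's algorithm: 7^(log2(64)) = 7^6 = 117649 multiplications
Difference: 54872 - 117649 = -62777 (Strassen uses MORE here due to padding overhead — for small or just-over-power-of-2 n, padding can outweigh the per-level savings)

Standard: 54872 multiplications (38^3). Strassen: 117649 multiplications (7^6, after padding to 64x64). Strassen reduces 8 recursive multiplications to 7 at each level.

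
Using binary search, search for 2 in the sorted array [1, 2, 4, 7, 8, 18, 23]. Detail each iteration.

Binary search for 2 in [1, 2, 4, 7, 8, 18, 23]:

lo=0, hi=6, mid=3, arr[mid]=7 -> 7 > 2, search left half
lo=0, hi=2, mid=1, arr[mid]=2 -> Found target at index 1!

Binary search finds 2 at index 1 after 2 comparisons. The search repeatedly halves the search space by comparing with the middle element.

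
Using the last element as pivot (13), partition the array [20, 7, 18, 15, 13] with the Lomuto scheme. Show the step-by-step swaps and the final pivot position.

Lomuto partition with pivot = 13:

Initial array: [20, 7, 18, 15, 13]

arr[0]=20 > 13: no swap
arr[1]=7 <= 13: swap with position 0, array becomes [7, 20, 18, 15, 13]
arr[2]=18 > 13: no swap
arr[3]=15 > 13: no swap

Place pivot at position 1: [7, 13, 18, 15, 20]
Pivot position: 1

After partitioning with pivot 13, the array becomes [7, 13, 18, 15, 20]. The pivot is placed at index 1. All elements to the left of the pivot are <= 13, and all elements to the right are > 13.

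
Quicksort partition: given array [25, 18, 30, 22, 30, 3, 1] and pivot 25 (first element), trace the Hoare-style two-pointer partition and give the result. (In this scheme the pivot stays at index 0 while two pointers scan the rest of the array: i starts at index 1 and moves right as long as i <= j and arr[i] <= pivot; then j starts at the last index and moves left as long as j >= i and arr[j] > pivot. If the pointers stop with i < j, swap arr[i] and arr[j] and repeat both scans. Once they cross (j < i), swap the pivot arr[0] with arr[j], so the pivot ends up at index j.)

Hoare-style two-pointer partition with pivot = 25:

Initial array: [25, 18, 30, 22, 30, 3, 1]

Pointers start at i = 1, j = 6.
i stops at index 2 (arr[2]=30 > 25), j stops at index 6 (arr[6]=1 <= 25): swap arr[2] and arr[6], array becomes [25, 18, 1, 22, 30, 3, 30]
i stops at index 4 (arr[4]=30 > 25), j stops at index 5 (arr[5]=3 <= 25): swap arr[4] and arr[5], array becomes [25, 18, 1, 22, 3, 30, 30]
i ends at 5, j ends at 4: the pointers have crossed (j < i), so scanning stops.

Swap pivot arr[0] with arr[4] to place pivot at position 4: [3, 18, 1, 22, 25, 30, 30]
Pivot position: 4

After partitioning with pivot 25, the array becomes [3, 18, 1, 22, 25, 30, 30]. The pivot is placed at index 4. All elements to the left of the pivot are <= 25, and all elements to the right are > 25.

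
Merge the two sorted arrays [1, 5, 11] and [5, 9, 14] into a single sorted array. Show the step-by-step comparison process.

Merging process:

Compare 1 vs 5: take 1 from left. Merged: [1]
Compare 5 vs 5: take 5 from left. Merged: [1, 5]
Compare 11 vs 5: take 5 from right. Merged: [1, 5, 5]
Compare 11 vs 9: take 9 from right. Merged: [1, 5, 5, 9]
Compare 11 vs 14: take 11 from left. Merged: [1, 5, 5, 9, 11]
Append remaining from right: [14]. Merged: [1, 5, 5, 9, 11, 14]

Final merged array: [1, 5, 5, 9, 11, 14]
Total comparisons: 5

The merged array is [1, 5, 5, 9, 11, 14], requiring 5 comparisons. The merge step runs in O(n) time where n is the total number of elements.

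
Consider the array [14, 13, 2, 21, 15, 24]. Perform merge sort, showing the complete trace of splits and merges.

Merge sort trace:

Split: [14, 13, 2, 21, 15, 24] -> [14, 13, 2] and [21, 15, 24]
  Split: [14, 13, 2] -> [14] and [13, 2]
    Split: [13, 2] -> [13] and [2]
    Merge: [13] + [2] -> [2, 13]
  Merge: [14] + [2, 13] -> [2, 13, 14]
  Split: [21, 15, 24] -> [21] and [15, 24]
    Split: [15, 24] -> [15] and [24]
    Merge: [15] + [24] -> [15, 24]
  Merge: [21] + [15, 24] -> [15, 21, 24]
Merge: [2, 13, 14] + [15, 21, 24] -> [2, 13, 14, 15, 21, 24]

Final sorted array: [2, 13, 14, 15, 21, 24]

The merge sort proceeds by recursively splitting the array and merging sorted halves.
After all merges, the sorted array is [2, 13, 14, 15, 21, 24].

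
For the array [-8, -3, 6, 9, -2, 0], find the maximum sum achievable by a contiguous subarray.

Using Kadane's algorithm on [-8, -3, 6, 9, -2, 0]:

Scanning through the array:
Position 1 (value -3): max_ending_here = -3, max_so_far = -3
Position 2 (value 6): max_ending_here = 6, max_so_far = 6
Position 3 (value 9): max_ending_here = 15, max_so_far = 15
Position 4 (value -2): max_ending_here = 13, max_so_far = 15
Position 5 (value 0): max_ending_here = 13, max_so_far = 15

Maximum subarray: [6, 9]
Maximum sum: 15

The maximum subarray is [6, 9] with sum 15. This subarray runs from index 2 to index 3.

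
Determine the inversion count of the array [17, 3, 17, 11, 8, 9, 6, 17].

Finding inversions in [17, 3, 17, 11, 8, 9, 6, 17]:

(0, 1): arr[0]=17 > arr[1]=3
(0, 3): arr[0]=17 > arr[3]=11
(0, 4): arr[0]=17 > arr[4]=8
(0, 5): arr[0]=17 > arr[5]=9
(0, 6): arr[0]=17 > arr[6]=6
(2, 3): arr[2]=17 > arr[3]=11
(2, 4): arr[2]=17 > arr[4]=8
(2, 5): arr[2]=17 > arr[5]=9
(2, 6): arr[2]=17 > arr[6]=6
(3, 4): arr[3]=11 > arr[4]=8
(3, 5): arr[3]=11 > arr[5]=9
(3, 6): arr[3]=11 > arr[6]=6
(4, 6): arr[4]=8 > arr[6]=6
(5, 6): arr[5]=9 > arr[6]=6

Total inversions: 14

The array has 14 inversion(s): (0,1), (0,3), (0,4), (0,5), (0,6), (2,3), (2,4), (2,5), (2,6), (3,4), (3,5), (3,6), (4,6), (5,6). Each pair (i,j) satisfies i < j and arr[i] > arr[j].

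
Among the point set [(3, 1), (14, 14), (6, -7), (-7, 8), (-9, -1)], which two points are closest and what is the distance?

Computing all pairwise distances among 5 points:

d((3, 1), (14, 14)) = 17.0294
d((3, 1), (6, -7)) = 8.544 <-- minimum
d((3, 1), (-7, 8)) = 12.2066
d((3, 1), (-9, -1)) = 12.1655
d((14, 14), (6, -7)) = 22.4722
d((14, 14), (-7, 8)) = 21.8403
d((14, 14), (-9, -1)) = 27.4591
d((6, -7), (-7, 8)) = 19.8494
d((6, -7), (-9, -1)) = 16.1555
d((-7, 8), (-9, -1)) = 9.2195

Closest pair: (3, 1) and (6, -7) with distance 8.544

The closest pair is (3, 1) and (6, -7) with Euclidean distance 8.544. For 5 points, brute-force pairwise comparison is shown above. For large n, the divide-and-conquer algorithm (sort by x, recurse on halves, check the dividing strip) achieves O(n log n).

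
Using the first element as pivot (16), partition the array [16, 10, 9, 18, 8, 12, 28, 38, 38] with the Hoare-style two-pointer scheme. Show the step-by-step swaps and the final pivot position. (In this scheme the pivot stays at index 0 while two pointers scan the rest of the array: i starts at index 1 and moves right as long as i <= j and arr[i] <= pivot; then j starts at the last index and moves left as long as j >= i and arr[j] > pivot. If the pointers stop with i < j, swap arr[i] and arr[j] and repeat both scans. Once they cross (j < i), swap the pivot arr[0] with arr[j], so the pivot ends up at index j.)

Hoare-style two-pointer partition with pivot = 16:

Initial array: [16, 10, 9, 18, 8, 12, 28, 38, 38]

Pointers start at i = 1, j = 8.
i stops at index 3 (arr[3]=18 > 16), j stops at index 5 (arr[5]=12 <= 16): swap arr[3] and arr[5], array becomes [16, 10, 9, 12, 8, 18, 28, 38, 38]
i ends at 5, j ends at 4: the pointers have crossed (j < i), so scanning stops.

Swap pivot arr[0] with arr[4] to place pivot at position 4: [8, 10, 9, 12, 16, 18, 28, 38, 38]
Pivot position: 4

After partitioning with pivot 16, the array becomes [8, 10, 9, 12, 16, 18, 28, 38, 38]. The pivot is placed at index 4. All elements to the left of the pivot are <= 16, and all elements to the right are > 16.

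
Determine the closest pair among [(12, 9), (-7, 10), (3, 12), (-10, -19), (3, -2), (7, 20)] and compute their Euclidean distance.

Computing all pairwise distances among 6 points:

d((12, 9), (-7, 10)) = 19.0263
d((12, 9), (3, 12)) = 9.4868
d((12, 9), (-10, -19)) = 35.609
d((12, 9), (3, -2)) = 14.2127
d((12, 9), (7, 20)) = 12.083
d((-7, 10), (3, 12)) = 10.198
d((-7, 10), (-10, -19)) = 29.1548
d((-7, 10), (3, -2)) = 15.6205
d((-7, 10), (7, 20)) = 17.2047
d((3, 12), (-10, -19)) = 33.6155
d((3, 12), (3, -2)) = 14.0
d((3, 12), (7, 20)) = 8.9443 <-- minimum
d((-10, -19), (3, -2)) = 21.4009
d((-10, -19), (7, 20)) = 42.5441
d((3, -2), (7, 20)) = 22.3607

Closest pair: (3, 12) and (7, 20) with distance 8.9443

The closest pair is (3, 12) and (7, 20) with Euclidean distance 8.9443. For 6 points, brute-force pairwise comparison is shown above. For large n, the divide-and-conquer algorithm (sort by x, recurse on halves, check the dividing strip) achieves O(n log n).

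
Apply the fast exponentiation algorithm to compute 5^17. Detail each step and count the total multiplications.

Computing 5^17 by squaring (build up from 5^1; each line after the first costs one multiplication):

5^1 = 5
5^2 = (5^1)^2 = 5^2 = 25
5^4 = (5^2)^2 = 25^2 = 625
5^8 = (5^4)^2 = 625^2 = 390625
5^16 = (5^8)^2 = 390625^2 = 152587890625
5^17 = 5 * 5^16 = 5 * 152587890625 = 762939453125

Result: 762939453125
Multiplications needed: 5 (5 lines after 5^1)

5^17 = 762939453125. Using exponentiation by squaring, this requires 5 multiplications. The key idea: if the exponent is even, square the half-power; if odd, multiply by the base once.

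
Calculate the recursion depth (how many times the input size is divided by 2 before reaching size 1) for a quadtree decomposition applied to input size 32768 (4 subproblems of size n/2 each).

For divide and conquer with division factor 2:

Problem sizes at each level:
Level 0: 32768
Level 1: 16384
Level 2: 8192
Level 3: 4096
Level 4: 2048
Level 5: 1024
Level 6: 512
Level 7: 256
Level 8: 128
Level 9: 64
Level 10: 32
Level 11: 16
Level 12: 8
Level 13: 4
Level 14: 2
Level 15: 1

The root is level 0 and the size-1 base case is level 15 (the tree spans levels 0 through 15, i.e. 16 levels counting the root), so the depth is the number of divisions: log_2(32768) = 15

The recursion tree depth is log_2(32768) = 15. At each level, the problem size is divided by 2, so it takes 15 divisions to reduce to a base case of size 1. The algorithm makes 4 recursive calls at each level.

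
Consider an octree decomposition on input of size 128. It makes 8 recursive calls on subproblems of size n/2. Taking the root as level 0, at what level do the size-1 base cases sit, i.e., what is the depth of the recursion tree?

For divide and conquer with division factor 2:

Problem sizes at each level:
Level 0: 128
Level 1: 64
Level 2: 32
Level 3: 16
Level 4: 8
Level 5: 4
Level 6: 2
Level 7: 1

The root is level 0 and the size-1 base case is level 7 (the tree spans levels 0 through 7, i.e. 8 levels counting the root), so the depth is the number of divisions: log_2(128) = 7

The recursion tree depth is log_2(128) = 7. At each level, the problem size is divided by 2, so it takes 7 divisions to reduce to a base case of size 1. The algorithm makes 8 recursive calls at each level.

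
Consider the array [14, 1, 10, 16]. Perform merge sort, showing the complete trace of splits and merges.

Merge sort trace:

Split: [14, 1, 10, 16] -> [14, 1] and [10, 16]
  Split: [14, 1] -> [14] and [1]
  Merge: [14] + [1] -> [1, 14]
  Split: [10, 16] -> [10] and [16]
  Merge: [10] + [16] -> [10, 16]
Merge: [1, 14] + [10, 16] -> [1, 10, 14, 16]

Final sorted array: [1, 10, 14, 16]

The merge sort proceeds by recursively splitting the array and merging sorted halves.
After all merges, the sorted array is [1, 10, 14, 16].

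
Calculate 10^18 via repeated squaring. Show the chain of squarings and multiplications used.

Computing 10^18 by squaring (build up from 10^1; each line after the first costs one multiplication):

10^1 = 10
10^2 = (10^1)^2 = 10^2 = 100
10^4 = (10^2)^2 = 100^2 = 10000
10^8 = (10^4)^2 = 10000^2 = 100000000
10^9 = 10 * 10^8 = 10 * 100000000 = 1000000000
10^18 = (10^9)^2 = 1000000000^2 = 1000000000000000000

Result: 1000000000000000000
Multiplications needed: 5 (5 lines after 10^1)

10^18 = 1000000000000000000. Using exponentiation by squaring, this requires 5 multiplications. The key idea: if the exponent is even, square the half-power; if odd, multiply by the base once.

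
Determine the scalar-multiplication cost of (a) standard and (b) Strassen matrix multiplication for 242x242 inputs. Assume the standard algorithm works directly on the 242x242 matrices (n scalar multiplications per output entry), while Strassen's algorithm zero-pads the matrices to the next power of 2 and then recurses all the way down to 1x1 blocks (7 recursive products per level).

Matrix multiplication for 242x242 matrices:

Strassen's algorithm requires power-of-2 dimensions. Pad 242x242 to 256x256 (next power of 2).

Standard algorithm: 242^3 = 14172488 multiplications
Strassen's algorithm: 7^(log2(256)) = 7^8 = 5764801 multiplications
Savings: 14172488 - 5764801 = 8407687 multiplications

Standard: 14172488 multiplications (242^3). Strassen: 5764801 multiplications (7^8, after padding to 256x256). Strassen reduces 8 recursive multiplications to 7 at each level.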